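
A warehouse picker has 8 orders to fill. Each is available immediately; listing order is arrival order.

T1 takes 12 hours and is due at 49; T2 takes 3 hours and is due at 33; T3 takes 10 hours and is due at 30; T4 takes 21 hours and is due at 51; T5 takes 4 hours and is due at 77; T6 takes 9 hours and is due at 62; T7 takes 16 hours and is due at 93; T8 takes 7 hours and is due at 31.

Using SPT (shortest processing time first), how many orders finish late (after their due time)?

2

SPT (increasing processing time): T2 T5 T8 T6 T3 T1 T7 T4.
T2: 0→3, due 33, tardiness 0
T5: 3→7, due 77, tardiness 0
T8: 7→14, due 31, tardiness 0
T6: 14→23, due 62, tardiness 0
T3: 23→33, due 30, tardiness 3
T1: 33→45, due 49, tardiness 0
T7: 45→61, due 93, tardiness 0
T4: 61→82, due 51, tardiness 31
Late orders: 2.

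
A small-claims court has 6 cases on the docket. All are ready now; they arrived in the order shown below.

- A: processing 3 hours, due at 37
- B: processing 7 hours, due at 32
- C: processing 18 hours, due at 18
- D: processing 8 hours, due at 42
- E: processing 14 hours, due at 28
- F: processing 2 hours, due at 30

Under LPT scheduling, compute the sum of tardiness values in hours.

54

LPT (decreasing processing time): C E D B A F.
C: 0→18, due 18, tardiness 0
E: 18→32, due 28, tardiness 4
D: 32→40, due 42, tardiness 0
B: 40→47, due 32, tardiness 15
A: 47→50, due 37, tardiness 13
F: 50→52, due 30, tardiness 22
Sum = 0+4+0+15+13+22 = 54.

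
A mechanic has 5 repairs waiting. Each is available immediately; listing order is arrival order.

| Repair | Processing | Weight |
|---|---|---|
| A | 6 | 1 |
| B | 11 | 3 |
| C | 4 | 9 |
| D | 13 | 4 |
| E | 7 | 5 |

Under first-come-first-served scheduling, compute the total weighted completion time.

587

FIFO (arrival order): A B C D E.
A: finishes 6, weight 1, w·C = 6
B: finishes 17, weight 3, w·C = 51
C: finishes 21, weight 9, w·C = 189
D: finishes 34, weight 4, w·C = 136
E: finishes 41, weight 5, w·C = 205
Sum = 6+51+189+136+205 = 587.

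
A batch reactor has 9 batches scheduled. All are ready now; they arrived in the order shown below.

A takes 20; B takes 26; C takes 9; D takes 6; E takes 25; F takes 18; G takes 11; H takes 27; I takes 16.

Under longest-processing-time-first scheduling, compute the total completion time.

957

LPT (decreasing processing time): H B E A F I G C D.
H: 0→27
B: 27→53
E: 53→78
A: 78→98
F: 98→116
I: 116→132
G: 132→143
C: 143→152
D: 152→158
Sum = 27+53+78+98+116+132+143+152+158 = 957.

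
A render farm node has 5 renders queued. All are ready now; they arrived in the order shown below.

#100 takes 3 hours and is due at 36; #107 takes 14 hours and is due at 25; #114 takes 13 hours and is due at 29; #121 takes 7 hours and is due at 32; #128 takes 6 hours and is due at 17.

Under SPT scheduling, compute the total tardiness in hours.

SPT (increasing processing time): #100 #128 #121 #114 #107.
#100: 0→3, due 36, tardiness 0
#128: 3→9, due 17, tardiness 0
#121: 9→16, due 32, tardiness 0
#114: 16→29, due 29, tardiness 0
#107: 29→43, due 25, tardiness 18
Sum = 0+0+0+0+18 = 18.

18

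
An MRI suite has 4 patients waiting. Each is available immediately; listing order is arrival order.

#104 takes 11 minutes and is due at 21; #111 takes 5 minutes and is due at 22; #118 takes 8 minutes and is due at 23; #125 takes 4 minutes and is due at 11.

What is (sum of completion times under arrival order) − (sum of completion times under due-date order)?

12

FIFO (arrival order): #104 #111 #118 #125.
#104: 0→11
#111: 11→16
#118: 16→24
#125: 24→28
Sum = 11+16+24+28 = 79.
EDD (increasing due date): #125 #104 #111 #118.
#125: 0→4
#104: 4→15
#111: 15→20
#118: 20→28
Sum = 4+15+20+28 = 67.
Difference = 79 − 67 = 12.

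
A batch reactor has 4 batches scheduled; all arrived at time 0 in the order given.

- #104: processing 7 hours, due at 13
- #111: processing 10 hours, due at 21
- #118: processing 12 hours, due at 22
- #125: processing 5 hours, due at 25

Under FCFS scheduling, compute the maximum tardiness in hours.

FIFO (arrival order): #104 #111 #118 #125.
#104: 0→7, due 13, tardiness 0
#111: 7→17, due 21, tardiness 0
#118: 17→29, due 22, tardiness 7
#125: 29→34, due 25, tardiness 9
Maximum = 9.

9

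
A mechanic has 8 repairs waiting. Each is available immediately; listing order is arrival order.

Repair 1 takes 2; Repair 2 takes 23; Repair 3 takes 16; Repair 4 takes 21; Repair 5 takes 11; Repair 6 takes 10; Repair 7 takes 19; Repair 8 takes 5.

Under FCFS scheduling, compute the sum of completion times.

FIFO (arrival order): Repair 1 Repair 2 Repair 3 Repair 4 Repair 5 Repair 6 Repair 7 Repair 8.
Repair 1: 0→2
Repair 2: 2→25
Repair 3: 25→41
Repair 4: 41→62
Repair 5: 62→73
Repair 6: 73→83
Repair 7: 83→102
Repair 8: 102→107
Sum = 2+25+41+62+73+83+102+107 = 495.

495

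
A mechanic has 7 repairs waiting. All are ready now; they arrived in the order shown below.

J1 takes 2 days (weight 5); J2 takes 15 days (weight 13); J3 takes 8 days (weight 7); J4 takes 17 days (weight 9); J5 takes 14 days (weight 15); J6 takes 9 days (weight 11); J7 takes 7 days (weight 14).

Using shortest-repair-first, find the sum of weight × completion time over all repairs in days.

SPT (increasing processing time): J1 J7 J3 J6 J5 J2 J4.
J1: finishes 2, weight 5, w·C = 10
J7: finishes 9, weight 14, w·C = 126
J3: finishes 17, weight 7, w·C = 119
J6: finishes 26, weight 11, w·C = 286
J5: finishes 40, weight 15, w·C = 600
J2: finishes 55, weight 13, w·C = 715
J4: finishes 72, weight 9, w·C = 648
Sum = 10+126+119+286+600+715+648 = 2504.

2504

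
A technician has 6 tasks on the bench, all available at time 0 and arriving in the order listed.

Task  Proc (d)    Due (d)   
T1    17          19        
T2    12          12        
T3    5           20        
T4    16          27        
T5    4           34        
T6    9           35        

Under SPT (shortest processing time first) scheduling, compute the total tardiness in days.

81

SPT (increasing processing time): T5 T3 T6 T2 T4 T1.
T5: 0→4, due 34, tardiness 0
T3: 4→9, due 20, tardiness 0
T6: 9→18, due 35, tardiness 0
T2: 18→30, due 12, tardiness 18
T4: 30→46, due 27, tardiness 19
T1: 46→63, due 19, tardiness 44
Sum = 0+0+0+18+19+44 = 81.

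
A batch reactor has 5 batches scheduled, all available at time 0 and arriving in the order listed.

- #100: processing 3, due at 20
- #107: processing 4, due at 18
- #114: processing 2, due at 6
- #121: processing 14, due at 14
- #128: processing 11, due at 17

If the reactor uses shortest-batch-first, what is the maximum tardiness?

SPT (increasing processing time): #114 #100 #107 #128 #121.
#114: 0→2, due 6, tardiness 0
#100: 2→5, due 20, tardiness 0
#107: 5→9, due 18, tardiness 0
#128: 9→20, due 17, tardiness 3
#121: 20→34, due 14, tardiness 20
Maximum = 20.

20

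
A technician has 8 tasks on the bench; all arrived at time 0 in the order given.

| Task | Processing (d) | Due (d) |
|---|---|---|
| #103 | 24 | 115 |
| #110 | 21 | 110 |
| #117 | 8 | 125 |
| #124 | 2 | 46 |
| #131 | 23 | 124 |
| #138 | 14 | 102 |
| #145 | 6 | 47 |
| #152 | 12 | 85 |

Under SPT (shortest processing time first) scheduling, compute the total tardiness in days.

SPT (increasing processing time): #124 #145 #117 #152 #138 #110 #131 #103.
#124: 0→2, due 46, tardiness 0
#145: 2→8, due 47, tardiness 0
#117: 8→16, due 125, tardiness 0
#152: 16→28, due 85, tardiness 0
#138: 28→42, due 102, tardiness 0
#110: 42→63, due 110, tardiness 0
#131: 63→86, due 124, tardiness 0
#103: 86→110, due 115, tardiness 0
Sum = 0+0+0+0+0+0+0+0 = 0.

0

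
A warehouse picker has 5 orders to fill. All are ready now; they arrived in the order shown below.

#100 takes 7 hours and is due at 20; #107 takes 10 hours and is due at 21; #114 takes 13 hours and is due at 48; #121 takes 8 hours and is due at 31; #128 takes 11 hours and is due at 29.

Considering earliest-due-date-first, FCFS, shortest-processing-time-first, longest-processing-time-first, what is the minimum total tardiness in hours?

EDD (increasing due date): #100 #107 #128 #121 #114.
#100: 0→7, due 20, tardiness 0
#107: 7→17, due 21, tardiness 0
#128: 17→28, due 29, tardiness 0
#121: 28→36, due 31, tardiness 5
#114: 36→49, due 48, tardiness 1
Sum = 0+0+0+5+1 = 6.
FIFO (arrival order): #100 #107 #114 #121 #128.
#100: 0→7, due 20, tardiness 0
#107: 7→17, due 21, tardiness 0
#114: 17→30, due 48, tardiness 0
#121: 30→38, due 31, tardiness 7
#128: 38→49, due 29, tardiness 20
Sum = 0+0+0+7+20 = 27.
SPT (increasing processing time): #100 #121 #107 #128 #114.
#100: 0→7, due 20, tardiness 0
#121: 7→15, due 31, tardiness 0
#107: 15→25, due 21, tardiness 4
#128: 25→36, due 29, tardiness 7
#114: 36→49, due 48, tardiness 1
Sum = 0+0+4+7+1 = 12.
LPT (decreasing processing time): #114 #128 #107 #121 #100.
#114: 0→13, due 48, tardiness 0
#128: 13→24, due 29, tardiness 0
#107: 24→34, due 21, tardiness 13
#121: 34→42, due 31, tardiness 11
#100: 42→49, due 20, tardiness 29
Sum = 0+0+13+11+29 = 53.
EDD 6, FIFO 27, SPT 12, LPT 53 → minimum 6.

6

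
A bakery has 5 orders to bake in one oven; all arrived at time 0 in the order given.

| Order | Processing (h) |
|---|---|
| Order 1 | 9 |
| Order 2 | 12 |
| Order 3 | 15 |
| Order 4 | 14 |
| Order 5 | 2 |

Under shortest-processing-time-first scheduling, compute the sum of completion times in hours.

SPT (increasing processing time): Order 5 Order 1 Order 2 Order 4 Order 3.
Order 5: 0→2
Order 1: 2→11
Order 2: 11→23
Order 4: 23→37
Order 3: 37→52
Sum = 2+11+23+37+52 = 125.

125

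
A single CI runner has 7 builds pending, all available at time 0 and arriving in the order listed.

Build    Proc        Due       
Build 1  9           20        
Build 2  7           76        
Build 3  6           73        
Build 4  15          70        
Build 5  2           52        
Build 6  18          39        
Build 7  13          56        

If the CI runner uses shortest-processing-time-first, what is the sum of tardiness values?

SPT (increasing processing time): Build 5 Build 3 Build 2 Build 1 Build 7 Build 4 Build 6.
Build 5: 0→2, due 52, tardiness 0
Build 3: 2→8, due 73, tardiness 0
Build 2: 8→15, due 76, tardiness 0
Build 1: 15→24, due 20, tardiness 4
Build 7: 24→37, due 56, tardiness 0
Build 4: 37→52, due 70, tardiness 0
Build 6: 52→70, due 39, tardiness 31
Sum = 0+0+0+4+0+0+31 = 35.

35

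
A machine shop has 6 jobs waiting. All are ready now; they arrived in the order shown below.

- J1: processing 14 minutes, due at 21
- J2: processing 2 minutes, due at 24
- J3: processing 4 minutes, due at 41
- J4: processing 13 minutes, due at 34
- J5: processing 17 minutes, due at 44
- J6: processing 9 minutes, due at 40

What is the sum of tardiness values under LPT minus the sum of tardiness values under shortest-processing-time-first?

LPT (decreasing processing time): J5 J1 J4 J6 J3 J2.
J5: 0→17, due 44, tardiness 0
J1: 17→31, due 21, tardiness 10
J4: 31→44, due 34, tardiness 10
J6: 44→53, due 40, tardiness 13
J3: 53→57, due 41, tardiness 16
J2: 57→59, due 24, tardiness 35
Sum = 0+10+10+13+16+35 = 84.
SPT (increasing processing time): J2 J3 J6 J4 J1 J5.
J2: 0→2, due 24, tardiness 0
J3: 2→6, due 41, tardiness 0
J6: 6→15, due 40, tardiness 0
J4: 15→28, due 34, tardiness 0
J1: 28→42, due 21, tardiness 21
J5: 42→59, due 44, tardiness 15
Sum = 0+0+0+0+21+15 = 36.
Difference = 84 − 36 = 48.

48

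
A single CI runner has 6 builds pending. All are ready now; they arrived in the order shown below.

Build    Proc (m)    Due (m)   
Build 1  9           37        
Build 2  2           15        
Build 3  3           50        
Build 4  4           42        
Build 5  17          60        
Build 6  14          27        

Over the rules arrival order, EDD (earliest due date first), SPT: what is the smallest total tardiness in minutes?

FIFO (arrival order): Build 1 Build 2 Build 3 Build 4 Build 5 Build 6.
Build 1: 0→9, due 37, tardiness 0
Build 2: 9→11, due 15, tardiness 0
Build 3: 11→14, due 50, tardiness 0
Build 4: 14→18, due 42, tardiness 0
Build 5: 18→35, due 60, tardiness 0
Build 6: 35→49, due 27, tardiness 22
Sum = 0+0+0+0+0+22 = 22.
EDD (increasing due date): Build 2 Build 6 Build 1 Build 4 Build 3 Build 5.
Build 2: 0→2, due 15, tardiness 0
Build 6: 2→16, due 27, tardiness 0
Build 1: 16→25, due 37, tardiness 0
Build 4: 25→29, due 42, tardiness 0
Build 3: 29→32, due 50, tardiness 0
Build 5: 32→49, due 60, tardiness 0
Sum = 0+0+0+0+0+0 = 0.
SPT (increasing processing time): Build 2 Build 3 Build 4 Build 1 Build 6 Build 5.
Build 2: 0→2, due 15, tardiness 0
Build 3: 2→5, due 50, tardiness 0
Build 4: 5→9, due 42, tardiness 0
Build 1: 9→18, due 37, tardiness 0
Build 6: 18→32, due 27, tardiness 5
Build 5: 32→49, due 60, tardiness 0
Sum = 0+0+0+0+5+0 = 5.
FIFO 22, EDD 0, SPT 5 → minimum 0.

0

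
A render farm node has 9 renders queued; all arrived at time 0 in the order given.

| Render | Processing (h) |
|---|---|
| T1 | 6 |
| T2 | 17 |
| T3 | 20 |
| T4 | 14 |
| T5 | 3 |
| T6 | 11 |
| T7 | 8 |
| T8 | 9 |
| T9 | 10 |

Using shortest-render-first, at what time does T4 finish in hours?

61

SPT (increasing processing time): T5 T1 T7 T8 T9 T6 T4 T2 T3.
T5: 0→3
T1: 3→9
T7: 9→17
T8: 17→26
T9: 26→36
T6: 36→47
T4: 47→61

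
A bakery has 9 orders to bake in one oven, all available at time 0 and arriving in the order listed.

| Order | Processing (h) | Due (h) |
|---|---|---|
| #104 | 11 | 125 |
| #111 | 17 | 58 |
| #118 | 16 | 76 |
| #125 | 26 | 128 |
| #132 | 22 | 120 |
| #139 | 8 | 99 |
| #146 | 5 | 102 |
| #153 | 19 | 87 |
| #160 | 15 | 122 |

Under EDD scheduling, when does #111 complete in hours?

17

EDD (increasing due date): #111 #118 #153 #139 #146 #132 #160 #104 #125.
#111: 0→17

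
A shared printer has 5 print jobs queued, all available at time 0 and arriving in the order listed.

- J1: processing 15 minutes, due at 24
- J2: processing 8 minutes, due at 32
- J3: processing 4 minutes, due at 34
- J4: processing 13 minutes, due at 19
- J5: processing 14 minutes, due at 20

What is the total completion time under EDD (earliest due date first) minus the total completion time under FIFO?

27

EDD (increasing due date): J4 J5 J1 J2 J3.
J4: 0→13
J5: 13→27
J1: 27→42
J2: 42→50
J3: 50→54
Sum = 13+27+42+50+54 = 186.
FIFO (arrival order): J1 J2 J3 J4 J5.
J1: 0→15
J2: 15→23
J3: 23→27
J4: 27→40
J5: 40→54
Sum = 15+23+27+40+54 = 159.
Difference = 186 − 159 = 27.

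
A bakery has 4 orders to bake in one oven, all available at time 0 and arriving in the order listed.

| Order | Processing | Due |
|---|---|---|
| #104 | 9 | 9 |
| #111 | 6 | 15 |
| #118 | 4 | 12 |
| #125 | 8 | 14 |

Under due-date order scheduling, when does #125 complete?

EDD (increasing due date): #104 #118 #125 #111.
#104: 0→9
#118: 9→13
#125: 13→21

21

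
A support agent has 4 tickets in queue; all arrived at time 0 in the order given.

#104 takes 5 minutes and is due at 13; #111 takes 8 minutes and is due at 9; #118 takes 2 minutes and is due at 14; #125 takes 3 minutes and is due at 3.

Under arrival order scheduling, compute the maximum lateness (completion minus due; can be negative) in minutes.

FIFO (arrival order): #104 #111 #118 #125.
#104: 0→5, due 13, lateness -8
#111: 5→13, due 9, lateness 4
#118: 13→15, due 14, lateness 1
#125: 15→18, due 3, lateness 15
Maximum = 15.

15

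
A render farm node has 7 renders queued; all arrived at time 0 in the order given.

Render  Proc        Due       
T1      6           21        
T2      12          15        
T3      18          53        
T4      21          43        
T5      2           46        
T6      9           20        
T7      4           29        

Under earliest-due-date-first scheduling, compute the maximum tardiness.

19

EDD (increasing due date): T2 T6 T1 T7 T4 T5 T3.
T2: 0→12, due 15, tardiness 0
T6: 12→21, due 20, tardiness 1
T1: 21→27, due 21, tardiness 6
T7: 27→31, due 29, tardiness 2
T4: 31→52, due 43, tardiness 9
T5: 52→54, due 46, tardiness 8
T3: 54→72, due 53, tardiness 19
Maximum = 19.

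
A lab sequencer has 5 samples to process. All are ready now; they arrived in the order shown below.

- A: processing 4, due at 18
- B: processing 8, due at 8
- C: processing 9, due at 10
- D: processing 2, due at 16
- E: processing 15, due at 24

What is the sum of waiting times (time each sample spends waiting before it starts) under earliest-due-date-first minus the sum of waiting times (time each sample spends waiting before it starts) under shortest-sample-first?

22

EDD (increasing due date): B C D A E.
B: waits 0, runs 0→8
C: waits 8, runs 8→17
D: waits 17, runs 17→19
A: waits 19, runs 19→23
E: waits 23, runs 23→38
Sum = 0+8+17+19+23 = 67.
SPT (increasing processing time): D A B C E.
D: waits 0, runs 0→2
A: waits 2, runs 2→6
B: waits 6, runs 6→14
C: waits 14, runs 14→23
E: waits 23, runs 23→38
Sum = 0+2+6+14+23 = 45.
Difference = 67 − 45 = 22.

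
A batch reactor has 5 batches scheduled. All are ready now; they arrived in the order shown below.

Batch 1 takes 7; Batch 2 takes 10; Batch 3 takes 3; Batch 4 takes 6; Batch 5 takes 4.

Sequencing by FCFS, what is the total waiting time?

70

FIFO (arrival order): Batch 1 Batch 2 Batch 3 Batch 4 Batch 5.
Batch 1: waits 0, runs 0→7
Batch 2: waits 7, runs 7→17
Batch 3: waits 17, runs 17→20
Batch 4: waits 20, runs 20→26
Batch 5: waits 26, runs 26→30
Sum = 0+7+17+20+26 = 70.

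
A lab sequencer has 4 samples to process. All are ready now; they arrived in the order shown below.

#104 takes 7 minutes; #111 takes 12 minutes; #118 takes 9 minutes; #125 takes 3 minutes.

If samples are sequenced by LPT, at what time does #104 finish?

28

LPT (decreasing processing time): #111 #118 #104 #125.
#111: 0→12
#118: 12→21
#104: 21→28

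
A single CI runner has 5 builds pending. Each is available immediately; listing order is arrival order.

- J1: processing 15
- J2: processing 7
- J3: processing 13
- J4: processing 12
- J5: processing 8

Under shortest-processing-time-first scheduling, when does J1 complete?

SPT (increasing processing time): J2 J5 J4 J3 J1.
J2: 0→7
J5: 7→15
J4: 15→27
J3: 27→40
J1: 40→55

55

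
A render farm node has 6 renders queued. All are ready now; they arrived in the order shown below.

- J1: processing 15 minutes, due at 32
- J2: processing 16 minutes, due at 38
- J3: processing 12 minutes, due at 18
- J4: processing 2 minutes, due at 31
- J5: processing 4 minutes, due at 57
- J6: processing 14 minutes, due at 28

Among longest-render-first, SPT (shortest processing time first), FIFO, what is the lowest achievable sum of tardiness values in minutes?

44

LPT (decreasing processing time): J2 J1 J6 J3 J5 J4.
J2: 0→16, due 38, tardiness 0
J1: 16→31, due 32, tardiness 0
J6: 31→45, due 28, tardiness 17
J3: 45→57, due 18, tardiness 39
J5: 57→61, due 57, tardiness 4
J4: 61→63, due 31, tardiness 32
Sum = 0+0+17+39+4+32 = 92.
SPT (increasing processing time): J4 J5 J3 J6 J1 J2.
J4: 0→2, due 31, tardiness 0
J5: 2→6, due 57, tardiness 0
J3: 6→18, due 18, tardiness 0
J6: 18→32, due 28, tardiness 4
J1: 32→47, due 32, tardiness 15
J2: 47→63, due 38, tardiness 25
Sum = 0+0+0+4+15+25 = 44.
FIFO (arrival order): J1 J2 J3 J4 J5 J6.
J1: 0→15, due 32, tardiness 0
J2: 15→31, due 38, tardiness 0
J3: 31→43, due 18, tardiness 25
J4: 43→45, due 31, tardiness 14
J5: 45→49, due 57, tardiness 0
J6: 49→63, due 28, tardiness 35
Sum = 0+0+25+14+0+35 = 74.
LPT 92, SPT 44, FIFO 74 → minimum 44.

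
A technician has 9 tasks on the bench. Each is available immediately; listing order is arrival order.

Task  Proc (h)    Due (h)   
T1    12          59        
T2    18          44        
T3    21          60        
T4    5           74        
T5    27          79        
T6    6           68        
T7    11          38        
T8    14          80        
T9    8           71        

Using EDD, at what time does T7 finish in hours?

EDD (increasing due date): T7 T2 T1 T3 T6 T9 T4 T5 T8.
T7: 0→11

11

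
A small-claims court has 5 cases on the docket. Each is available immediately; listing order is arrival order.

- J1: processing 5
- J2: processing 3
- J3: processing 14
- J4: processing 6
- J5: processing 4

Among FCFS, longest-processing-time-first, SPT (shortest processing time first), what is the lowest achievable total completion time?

FIFO (arrival order): J1 J2 J3 J4 J5.
J1: 0→5
J2: 5→8
J3: 8→22
J4: 22→28
J5: 28→32
Sum = 5+8+22+28+32 = 95.
LPT (decreasing processing time): J3 J4 J1 J5 J2.
J3: 0→14
J4: 14→20
J1: 20→25
J5: 25→29
J2: 29→32
Sum = 14+20+25+29+32 = 120.
SPT (increasing processing time): J2 J5 J1 J4 J3.
J2: 0→3
J5: 3→7
J1: 7→12
J4: 12→18
J3: 18→32
Sum = 3+7+12+18+32 = 72.
FIFO 95, LPT 120, SPT 72 → minimum 72.

72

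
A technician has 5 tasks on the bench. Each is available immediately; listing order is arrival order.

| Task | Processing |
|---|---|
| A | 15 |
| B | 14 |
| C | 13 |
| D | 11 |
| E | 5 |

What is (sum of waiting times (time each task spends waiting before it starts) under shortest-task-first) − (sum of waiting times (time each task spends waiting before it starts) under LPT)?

-46

SPT (increasing processing time): E D C B A.
E: waits 0, runs 0→5
D: waits 5, runs 5→16
C: waits 16, runs 16→29
B: waits 29, runs 29→43
A: waits 43, runs 43→58
Sum = 0+5+16+29+43 = 93.
LPT (decreasing processing time): A B C D E.
A: waits 0, runs 0→15
B: waits 15, runs 15→29
C: waits 29, runs 29→42
D: waits 42, runs 42→53
E: waits 53, runs 53→58
Sum = 0+15+29+42+53 = 139.
Difference = 93 − 139 = -46.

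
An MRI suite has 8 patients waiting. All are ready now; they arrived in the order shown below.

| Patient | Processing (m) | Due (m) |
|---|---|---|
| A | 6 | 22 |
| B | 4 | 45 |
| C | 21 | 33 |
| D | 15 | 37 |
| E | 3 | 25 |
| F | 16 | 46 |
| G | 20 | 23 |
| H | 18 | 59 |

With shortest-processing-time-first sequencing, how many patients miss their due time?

3

SPT (increasing processing time): E B A D F H G C.
E: 0→3, due 25, tardiness 0
B: 3→7, due 45, tardiness 0
A: 7→13, due 22, tardiness 0
D: 13→28, due 37, tardiness 0
F: 28→44, due 46, tardiness 0
H: 44→62, due 59, tardiness 3
G: 62→82, due 23, tardiness 59
C: 82→103, due 33, tardiness 70
Late patients: 3.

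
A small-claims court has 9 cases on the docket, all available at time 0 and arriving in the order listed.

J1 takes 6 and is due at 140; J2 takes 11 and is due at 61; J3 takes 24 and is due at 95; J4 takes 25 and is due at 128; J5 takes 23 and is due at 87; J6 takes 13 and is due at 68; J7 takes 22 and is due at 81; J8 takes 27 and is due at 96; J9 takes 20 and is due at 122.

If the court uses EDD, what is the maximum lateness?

37

EDD (increasing due date): J2 J6 J7 J5 J3 J8 J9 J4 J1.
J2: 0→11, due 61, lateness -50
J6: 11→24, due 68, lateness -44
J7: 24→46, due 81, lateness -35
J5: 46→69, due 87, lateness -18
J3: 69→93, due 95, lateness -2
J8: 93→120, due 96, lateness 24
J9: 120→140, due 122, lateness 18
J4: 140→165, due 128, lateness 37
J1: 165→171, due 140, lateness 31
Maximum = 37.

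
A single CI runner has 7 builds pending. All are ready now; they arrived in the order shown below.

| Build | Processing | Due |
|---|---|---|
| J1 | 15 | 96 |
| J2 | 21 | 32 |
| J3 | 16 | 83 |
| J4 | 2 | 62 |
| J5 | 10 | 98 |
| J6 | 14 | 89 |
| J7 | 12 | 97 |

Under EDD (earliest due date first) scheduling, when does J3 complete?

39

EDD (increasing due date): J2 J4 J3 J6 J1 J7 J5.
J2: 0→21
J4: 21→23
J3: 23→39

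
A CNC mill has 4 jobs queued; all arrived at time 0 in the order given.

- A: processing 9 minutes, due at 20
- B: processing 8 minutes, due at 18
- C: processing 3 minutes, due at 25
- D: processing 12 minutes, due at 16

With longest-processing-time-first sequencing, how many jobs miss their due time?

3

LPT (decreasing processing time): D A B C.
D: 0→12, due 16, tardiness 0
A: 12→21, due 20, tardiness 1
B: 21→29, due 18, tardiness 11
C: 29→32, due 25, tardiness 7
Late jobs: 3.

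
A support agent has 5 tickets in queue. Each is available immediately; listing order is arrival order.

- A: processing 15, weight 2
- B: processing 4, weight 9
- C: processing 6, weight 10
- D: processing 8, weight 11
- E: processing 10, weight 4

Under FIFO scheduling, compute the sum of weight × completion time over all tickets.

986

FIFO (arrival order): A B C D E.
A: finishes 15, weight 2, w·C = 30
B: finishes 19, weight 9, w·C = 171
C: finishes 25, weight 10, w·C = 250
D: finishes 33, weight 11, w·C = 363
E: finishes 43, weight 4, w·C = 172
Sum = 30+171+250+363+172 = 986.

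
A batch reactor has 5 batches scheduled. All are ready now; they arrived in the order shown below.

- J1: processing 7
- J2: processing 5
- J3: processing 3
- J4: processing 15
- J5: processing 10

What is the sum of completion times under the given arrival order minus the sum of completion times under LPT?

-45

FIFO (arrival order): J1 J2 J3 J4 J5.
J1: 0→7
J2: 7→12
J3: 12→15
J4: 15→30
J5: 30→40
Sum = 7+12+15+30+40 = 104.
LPT (decreasing processing time): J4 J5 J1 J2 J3.
J4: 0→15
J5: 15→25
J1: 25→32
J2: 32→37
J3: 37→40
Sum = 15+25+32+37+40 = 149.
Difference = 104 − 149 = -45.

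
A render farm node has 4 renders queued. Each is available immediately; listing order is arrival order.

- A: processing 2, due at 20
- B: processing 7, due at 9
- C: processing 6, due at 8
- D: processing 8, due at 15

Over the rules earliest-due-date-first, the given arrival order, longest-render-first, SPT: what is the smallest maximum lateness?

6

EDD (increasing due date): C B D A.
C: 0→6, due 8, lateness -2
B: 6→13, due 9, lateness 4
D: 13→21, due 15, lateness 6
A: 21→23, due 20, lateness 3
Maximum = 6.
FIFO (arrival order): A B C D.
A: 0→2, due 20, lateness -18
B: 2→9, due 9, lateness 0
C: 9→15, due 8, lateness 7
D: 15→23, due 15, lateness 8
Maximum = 8.
LPT (decreasing processing time): D B C A.
D: 0→8, due 15, lateness -7
B: 8→15, due 9, lateness 6
C: 15→21, due 8, lateness 13
A: 21→23, due 20, lateness 3
Maximum = 13.
SPT (increasing processing time): A C B D.
A: 0→2, due 20, lateness -18
C: 2→8, due 8, lateness 0
B: 8→15, due 9, lateness 6
D: 15→23, due 15, lateness 8
Maximum = 8.
EDD 6, FIFO 8, LPT 13, SPT 8 → minimum 6.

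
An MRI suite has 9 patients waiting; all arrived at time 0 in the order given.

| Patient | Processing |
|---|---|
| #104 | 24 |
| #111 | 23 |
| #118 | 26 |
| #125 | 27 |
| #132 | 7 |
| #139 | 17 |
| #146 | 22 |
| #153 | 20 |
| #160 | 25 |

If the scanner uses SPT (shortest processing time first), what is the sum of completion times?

836

SPT (increasing processing time): #132 #139 #153 #146 #111 #104 #160 #118 #125.
#132: 0→7
#139: 7→24
#153: 24→44
#146: 44→66
#111: 66→89
#104: 89→113
#160: 113→138
#118: 138→164
#125: 164→191
Sum = 7+24+44+66+89+113+138+164+191 = 836.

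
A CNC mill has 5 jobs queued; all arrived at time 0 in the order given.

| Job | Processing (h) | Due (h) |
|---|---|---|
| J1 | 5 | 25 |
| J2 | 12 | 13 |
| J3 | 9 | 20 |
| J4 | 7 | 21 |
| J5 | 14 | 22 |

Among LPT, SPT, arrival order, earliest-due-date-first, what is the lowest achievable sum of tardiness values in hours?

LPT (decreasing processing time): J5 J2 J3 J4 J1.
J5: 0→14, due 22, tardiness 0
J2: 14→26, due 13, tardiness 13
J3: 26→35, due 20, tardiness 15
J4: 35→42, due 21, tardiness 21
J1: 42→47, due 25, tardiness 22
Sum = 0+13+15+21+22 = 71.
SPT (increasing processing time): J1 J4 J3 J2 J5.
J1: 0→5, due 25, tardiness 0
J4: 5→12, due 21, tardiness 0
J3: 12→21, due 20, tardiness 1
J2: 21→33, due 13, tardiness 20
J5: 33→47, due 22, tardiness 25
Sum = 0+0+1+20+25 = 46.
FIFO (arrival order): J1 J2 J3 J4 J5.
J1: 0→5, due 25, tardiness 0
J2: 5→17, due 13, tardiness 4
J3: 17→26, due 20, tardiness 6
J4: 26→33, due 21, tardiness 12
J5: 33→47, due 22, tardiness 25
Sum = 0+4+6+12+25 = 47.
EDD (increasing due date): J2 J3 J4 J5 J1.
J2: 0→12, due 13, tardiness 0
J3: 12→21, due 20, tardiness 1
J4: 21→28, due 21, tardiness 7
J5: 28→42, due 22, tardiness 20
J1: 42→47, due 25, tardiness 22
Sum = 0+1+7+20+22 = 50.
LPT 71, SPT 46, FIFO 47, EDD 50 → minimum 46.

46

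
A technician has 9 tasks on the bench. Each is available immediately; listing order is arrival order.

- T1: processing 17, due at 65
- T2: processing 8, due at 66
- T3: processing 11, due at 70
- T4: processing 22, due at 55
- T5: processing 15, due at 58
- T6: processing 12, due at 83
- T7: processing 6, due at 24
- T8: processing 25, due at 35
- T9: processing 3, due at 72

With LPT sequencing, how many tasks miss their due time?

LPT (decreasing processing time): T8 T4 T1 T5 T6 T3 T2 T7 T9.
T8: 0→25, due 35, tardiness 0
T4: 25→47, due 55, tardiness 0
T1: 47→64, due 65, tardiness 0
T5: 64→79, due 58, tardiness 21
T6: 79→91, due 83, tardiness 8
T3: 91→102, due 70, tardiness 32
T2: 102→110, due 66, tardiness 44
T7: 110→116, due 24, tardiness 92
T9: 116→119, due 72, tardiness 47
Late tasks: 6.

6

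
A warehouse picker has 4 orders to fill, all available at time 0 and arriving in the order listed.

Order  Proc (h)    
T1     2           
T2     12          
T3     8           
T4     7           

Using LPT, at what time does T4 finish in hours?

LPT (decreasing processing time): T2 T3 T4 T1.
T2: 0→12
T3: 12→20
T4: 20→27

27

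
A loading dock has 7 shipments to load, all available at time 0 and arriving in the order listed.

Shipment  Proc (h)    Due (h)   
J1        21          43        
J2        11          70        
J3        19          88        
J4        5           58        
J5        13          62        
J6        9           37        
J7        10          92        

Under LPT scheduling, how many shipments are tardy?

2

LPT (decreasing processing time): J1 J3 J5 J2 J7 J6 J4.
J1: 0→21, due 43, tardiness 0
J3: 21→40, due 88, tardiness 0
J5: 40→53, due 62, tardiness 0
J2: 53→64, due 70, tardiness 0
J7: 64→74, due 92, tardiness 0
J6: 74→83, due 37, tardiness 46
J4: 83→88, due 58, tardiness 30
Late shipments: 2.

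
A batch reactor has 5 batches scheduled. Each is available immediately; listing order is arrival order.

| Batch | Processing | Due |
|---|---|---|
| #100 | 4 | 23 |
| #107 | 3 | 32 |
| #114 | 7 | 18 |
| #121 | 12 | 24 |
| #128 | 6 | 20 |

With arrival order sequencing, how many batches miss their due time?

FIFO (arrival order): #100 #107 #114 #121 #128.
#100: 0→4, due 23, tardiness 0
#107: 4→7, due 32, tardiness 0
#114: 7→14, due 18, tardiness 0
#121: 14→26, due 24, tardiness 2
#128: 26→32, due 20, tardiness 12
Late batches: 2.

2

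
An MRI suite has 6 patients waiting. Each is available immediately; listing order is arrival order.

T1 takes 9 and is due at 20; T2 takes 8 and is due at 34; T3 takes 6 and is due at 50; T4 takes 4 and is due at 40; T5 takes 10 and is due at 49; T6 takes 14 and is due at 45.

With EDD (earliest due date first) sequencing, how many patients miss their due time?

1

EDD (increasing due date): T1 T2 T4 T6 T5 T3.
T1: 0→9, due 20, tardiness 0
T2: 9→17, due 34, tardiness 0
T4: 17→21, due 40, tardiness 0
T6: 21→35, due 45, tardiness 0
T5: 35→45, due 49, tardiness 0
T3: 45→51, due 50, tardiness 1
Late patients: 1.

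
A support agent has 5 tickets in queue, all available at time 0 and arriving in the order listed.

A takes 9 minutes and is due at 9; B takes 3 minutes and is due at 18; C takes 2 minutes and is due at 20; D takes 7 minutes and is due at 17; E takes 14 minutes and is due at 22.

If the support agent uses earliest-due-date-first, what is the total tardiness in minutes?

EDD (increasing due date): A D B C E.
A: 0→9, due 9, tardiness 0
D: 9→16, due 17, tardiness 0
B: 16→19, due 18, tardiness 1
C: 19→21, due 20, tardiness 1
E: 21→35, due 22, tardiness 13
Sum = 0+0+1+1+13 = 15.

15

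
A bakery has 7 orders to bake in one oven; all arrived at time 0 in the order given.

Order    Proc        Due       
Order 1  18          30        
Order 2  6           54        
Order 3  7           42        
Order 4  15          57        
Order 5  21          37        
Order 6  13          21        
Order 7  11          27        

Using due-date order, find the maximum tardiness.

34

EDD (increasing due date): Order 6 Order 7 Order 1 Order 5 Order 3 Order 2 Order 4.
Order 6: 0→13, due 21, tardiness 0
Order 7: 13→24, due 27, tardiness 0
Order 1: 24→42, due 30, tardiness 12
Order 5: 42→63, due 37, tardiness 26
Order 3: 63→70, due 42, tardiness 28
Order 2: 70→76, due 54, tardiness 22
Order 4: 76→91, due 57, tardiness 34
Maximum = 34.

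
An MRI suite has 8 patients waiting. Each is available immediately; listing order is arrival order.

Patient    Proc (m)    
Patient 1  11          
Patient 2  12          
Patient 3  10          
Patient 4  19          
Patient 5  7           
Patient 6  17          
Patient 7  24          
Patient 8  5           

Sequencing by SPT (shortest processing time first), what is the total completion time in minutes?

365

SPT (increasing processing time): Patient 8 Patient 5 Patient 3 Patient 1 Patient 2 Patient 6 Patient 4 Patient 7.
Patient 8: 0→5
Patient 5: 5→12
Patient 3: 12→22
Patient 1: 22→33
Patient 2: 33→45
Patient 6: 45→62
Patient 4: 62→81
Patient 7: 81→105
Sum = 5+12+22+33+45+62+81+105 = 365.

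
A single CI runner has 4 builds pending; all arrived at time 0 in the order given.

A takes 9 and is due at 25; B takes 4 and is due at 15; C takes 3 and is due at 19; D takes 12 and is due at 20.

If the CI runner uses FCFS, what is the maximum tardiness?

FIFO (arrival order): A B C D.
A: 0→9, due 25, tardiness 0
B: 9→13, due 15, tardiness 0
C: 13→16, due 19, tardiness 0
D: 16→28, due 20, tardiness 8
Maximum = 8.

8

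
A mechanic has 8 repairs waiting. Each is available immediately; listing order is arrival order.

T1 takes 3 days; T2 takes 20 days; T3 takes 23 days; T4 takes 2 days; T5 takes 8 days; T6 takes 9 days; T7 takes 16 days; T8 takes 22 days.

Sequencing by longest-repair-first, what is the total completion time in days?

LPT (decreasing processing time): T3 T8 T2 T7 T6 T5 T1 T4.
T3: 0→23
T8: 23→45
T2: 45→65
T7: 65→81
T6: 81→90
T5: 90→98
T1: 98→101
T4: 101→103
Sum = 23+45+65+81+90+98+101+103 = 606.

606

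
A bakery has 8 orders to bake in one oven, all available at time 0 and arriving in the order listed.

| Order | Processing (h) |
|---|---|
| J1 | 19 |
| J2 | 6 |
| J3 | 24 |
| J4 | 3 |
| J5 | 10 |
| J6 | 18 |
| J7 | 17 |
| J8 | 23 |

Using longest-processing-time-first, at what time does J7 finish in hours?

LPT (decreasing processing time): J3 J8 J1 J6 J7 J5 J2 J4.
J3: 0→24
J8: 24→47
J1: 47→66
J6: 66→84
J7: 84→101

101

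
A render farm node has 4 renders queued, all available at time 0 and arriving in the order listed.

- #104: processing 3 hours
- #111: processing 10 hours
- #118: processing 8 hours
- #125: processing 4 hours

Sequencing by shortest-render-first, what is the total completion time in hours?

SPT (increasing processing time): #104 #125 #118 #111.
#104: 0→3
#125: 3→7
#118: 7→15
#111: 15→25
Sum = 3+7+15+25 = 50.

50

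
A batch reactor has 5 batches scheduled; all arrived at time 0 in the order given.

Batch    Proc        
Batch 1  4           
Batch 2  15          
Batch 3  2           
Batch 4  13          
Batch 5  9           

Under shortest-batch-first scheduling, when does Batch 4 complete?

SPT (increasing processing time): Batch 3 Batch 1 Batch 5 Batch 4 Batch 2.
Batch 3: 0→2
Batch 1: 2→6
Batch 5: 6→15
Batch 4: 15→28

28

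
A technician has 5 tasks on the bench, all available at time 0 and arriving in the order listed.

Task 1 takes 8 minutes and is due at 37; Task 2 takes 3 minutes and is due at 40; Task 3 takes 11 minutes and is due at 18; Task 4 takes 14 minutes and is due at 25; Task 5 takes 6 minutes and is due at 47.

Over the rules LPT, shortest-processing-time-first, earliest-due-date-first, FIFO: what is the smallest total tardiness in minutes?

LPT (decreasing processing time): Task 4 Task 3 Task 1 Task 5 Task 2.
Task 4: 0→14, due 25, tardiness 0
Task 3: 14→25, due 18, tardiness 7
Task 1: 25→33, due 37, tardiness 0
Task 5: 33→39, due 47, tardiness 0
Task 2: 39→42, due 40, tardiness 2
Sum = 0+7+0+0+2 = 9.
SPT (increasing processing time): Task 2 Task 5 Task 1 Task 3 Task 4.
Task 2: 0→3, due 40, tardiness 0
Task 5: 3→9, due 47, tardiness 0
Task 1: 9→17, due 37, tardiness 0
Task 3: 17→28, due 18, tardiness 10
Task 4: 28→42, due 25, tardiness 17
Sum = 0+0+0+10+17 = 27.
EDD (increasing due date): Task 3 Task 4 Task 1 Task 2 Task 5.
Task 3: 0→11, due 18, tardiness 0
Task 4: 11→25, due 25, tardiness 0
Task 1: 25→33, due 37, tardiness 0
Task 2: 33→36, due 40, tardiness 0
Task 5: 36→42, due 47, tardiness 0
Sum = 0+0+0+0+0 = 0.
FIFO (arrival order): Task 1 Task 2 Task 3 Task 4 Task 5.
Task 1: 0→8, due 37, tardiness 0
Task 2: 8→11, due 40, tardiness 0
Task 3: 11→22, due 18, tardiness 4
Task 4: 22→36, due 25, tardiness 11
Task 5: 36→42, due 47, tardiness 0
Sum = 0+0+4+11+0 = 15.
LPT 9, SPT 27, EDD 0, FIFO 15 → minimum 0.

0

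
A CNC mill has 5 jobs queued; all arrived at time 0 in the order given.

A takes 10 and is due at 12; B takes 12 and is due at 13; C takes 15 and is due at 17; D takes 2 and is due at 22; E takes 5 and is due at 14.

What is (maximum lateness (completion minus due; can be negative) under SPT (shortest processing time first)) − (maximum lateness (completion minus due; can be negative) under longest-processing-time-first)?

SPT (increasing processing time): D E A B C.
D: 0→2, due 22, lateness -20
E: 2→7, due 14, lateness -7
A: 7→17, due 12, lateness 5
B: 17→29, due 13, lateness 16
C: 29→44, due 17, lateness 27
Maximum = 27.
LPT (decreasing processing time): C B A E D.
C: 0→15, due 17, lateness -2
B: 15→27, due 13, lateness 14
A: 27→37, due 12, lateness 25
E: 37→42, due 14, lateness 28
D: 42→44, due 22, lateness 22
Maximum = 28.
Difference = 27 − 28 = -1.

-1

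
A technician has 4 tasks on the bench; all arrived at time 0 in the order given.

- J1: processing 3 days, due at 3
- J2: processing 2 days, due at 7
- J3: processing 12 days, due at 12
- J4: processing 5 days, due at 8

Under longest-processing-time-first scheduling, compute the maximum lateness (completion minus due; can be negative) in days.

17

LPT (decreasing processing time): J3 J4 J1 J2.
J3: 0→12, due 12, lateness 0
J4: 12→17, due 8, lateness 9
J1: 17→20, due 3, lateness 17
J2: 20→22, due 7, lateness 15
Maximum = 17.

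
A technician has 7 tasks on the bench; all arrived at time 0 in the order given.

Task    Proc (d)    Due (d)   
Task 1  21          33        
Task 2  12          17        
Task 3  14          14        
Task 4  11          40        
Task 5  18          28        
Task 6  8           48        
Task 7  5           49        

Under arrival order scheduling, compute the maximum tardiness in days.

48

FIFO (arrival order): Task 1 Task 2 Task 3 Task 4 Task 5 Task 6 Task 7.
Task 1: 0→21, due 33, tardiness 0
Task 2: 21→33, due 17, tardiness 16
Task 3: 33→47, due 14, tardiness 33
Task 4: 47→58, due 40, tardiness 18
Task 5: 58→76, due 28, tardiness 48
Task 6: 76→84, due 48, tardiness 36
Task 7: 84→89, due 49, tardiness 40
Maximum = 48.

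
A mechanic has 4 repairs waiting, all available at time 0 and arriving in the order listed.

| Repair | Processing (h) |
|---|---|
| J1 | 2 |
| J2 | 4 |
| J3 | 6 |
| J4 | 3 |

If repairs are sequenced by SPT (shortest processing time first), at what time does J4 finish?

5

SPT (increasing processing time): J1 J4 J2 J3.
J1: 0→2
J4: 2→5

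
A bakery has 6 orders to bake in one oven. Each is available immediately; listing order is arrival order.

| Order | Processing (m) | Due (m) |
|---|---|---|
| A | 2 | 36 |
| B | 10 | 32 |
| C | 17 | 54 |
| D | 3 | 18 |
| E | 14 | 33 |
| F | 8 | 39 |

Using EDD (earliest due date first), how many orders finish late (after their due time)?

0

EDD (increasing due date): D B E A F C.
D: 0→3, due 18, tardiness 0
B: 3→13, due 32, tardiness 0
E: 13→27, due 33, tardiness 0
A: 27→29, due 36, tardiness 0
F: 29→37, due 39, tardiness 0
C: 37→54, due 54, tardiness 0
Late orders: 0.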